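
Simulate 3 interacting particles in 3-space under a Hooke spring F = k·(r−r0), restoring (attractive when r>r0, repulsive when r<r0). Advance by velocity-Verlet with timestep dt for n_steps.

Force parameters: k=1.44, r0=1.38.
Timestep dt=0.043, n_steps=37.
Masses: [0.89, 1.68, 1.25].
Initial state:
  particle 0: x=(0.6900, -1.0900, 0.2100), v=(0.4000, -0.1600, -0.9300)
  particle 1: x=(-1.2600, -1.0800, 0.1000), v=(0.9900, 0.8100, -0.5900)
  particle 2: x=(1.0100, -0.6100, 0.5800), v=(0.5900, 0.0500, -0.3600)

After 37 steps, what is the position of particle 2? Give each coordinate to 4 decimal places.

(1.3841, -0.4195, 0.0063)

step 0: x0=(0.6900, -1.0900, 0.2100) x1=(-1.2600, -1.0800, 0.1000) x2=(1.0100, -0.6100, 0.5800)
step 1: x0=(0.7059, -1.0976, 0.1694) x1=(-1.2162, -1.0450, 0.0748) x2=(1.0347, -0.6075, 0.5647)
step 2: x0=(0.7192, -1.1065, 0.1276) x1=(-1.1701, -1.0098, 0.0500) x2=(1.0581, -0.6045, 0.5498)
step 3: x0=(0.7301, -1.1167, 0.0847) x1=(-1.1218, -0.9743, 0.0255) x2=(1.0802, -0.6008, 0.5352)
step 4: x0=(0.7387, -1.1280, 0.0406) x1=(-1.0713, -0.9387, 0.0014) x2=(1.1010, -0.5966, 0.5209)
step 5: x0=(0.7452, -1.1403, -0.0046) x1=(-1.0188, -0.9029, -0.0224) x2=(1.1206, -0.5919, 0.5070)
step 6: x0=(0.7499, -1.1535, -0.0507) x1=(-0.9643, -0.8670, -0.0459) x2=(1.1390, -0.5867, 0.4933)
step 7: x0=(0.7528, -1.1675, -0.0977) x1=(-0.9081, -0.8311, -0.0690) x2=(1.1562, -0.5810, 0.4799)
step 8: x0=(0.7541, -1.1821, -0.1457) x1=(-0.8502, -0.7951, -0.0919) x2=(1.1722, -0.5748, 0.4667)
step 9: x0=(0.7542, -1.1974, -0.1944) x1=(-0.7908, -0.7590, -0.1144) x2=(1.1872, -0.5683, 0.4536)
step 10: x0=(0.7531, -1.2133, -0.2438) x1=(-0.7300, -0.7230, -0.1367) x2=(1.2010, -0.5614, 0.4407)
step 11: x0=(0.7510, -1.2295, -0.2938) x1=(-0.6679, -0.6870, -0.1587) x2=(1.2139, -0.5541, 0.4278)
step 12: x0=(0.7482, -1.2462, -0.3443) x1=(-0.6047, -0.6510, -0.1804) x2=(1.2259, -0.5466, 0.4150)
step 13: x0=(0.7447, -1.2631, -0.3953) x1=(-0.5406, -0.6151, -0.2019) x2=(1.2369, -0.5388, 0.4021)
step 14: x0=(0.7409, -1.2804, -0.4467) x1=(-0.4756, -0.5791, -0.2232) x2=(1.2472, -0.5308, 0.3892)
step 15: x0=(0.7367, -1.2978, -0.4983) x1=(-0.4099, -0.5432, -0.2442) x2=(1.2566, -0.5226, 0.3762)
step 16: x0=(0.7324, -1.3154, -0.5502) x1=(-0.3435, -0.5073, -0.2650) x2=(1.2654, -0.5143, 0.3630)
step 17: x0=(0.7280, -1.3331, -0.6021) x1=(-0.2767, -0.4713, -0.2856) x2=(1.2735, -0.5059, 0.3496)
step 18: x0=(0.7237, -1.3508, -0.6541) x1=(-0.2094, -0.4354, -0.3060) x2=(1.2810, -0.4975, 0.3361)
step 19: x0=(0.7195, -1.3686, -0.7060) x1=(-0.1418, -0.3994, -0.3263) x2=(1.2880, -0.4891, 0.3222)
step 20: x0=(0.7154, -1.3862, -0.7578) x1=(-0.0740, -0.3635, -0.3464) x2=(1.2946, -0.4809, 0.3080)
step 21: x0=(0.7115, -1.4036, -0.8093) x1=(-0.0060, -0.3275, -0.3664) x2=(1.3007, -0.4727, 0.2936)
step 22: x0=(0.7079, -1.4208, -0.8604) x1=(0.0621, -0.2915, -0.3864) x2=(1.3066, -0.4648, 0.2787)
step 23: x0=(0.7045, -1.4376, -0.9110) x1=(0.1303, -0.2555, -0.4063) x2=(1.3122, -0.4572, 0.2635)
step 24: x0=(0.7013, -1.4538, -0.9611) x1=(0.1985, -0.2196, -0.4262) x2=(1.3176, -0.4499, 0.2479)
step 25: x0=(0.6984, -1.4693, -1.0104) x1=(0.2667, -0.1837, -0.4462) x2=(1.3229, -0.4430, 0.2318)
step 26: x0=(0.6959, -1.4839, -1.0589) x1=(0.3347, -0.1479, -0.4664) x2=(1.3281, -0.4366, 0.2154)
step 27: x0=(0.6936, -1.4976, -1.1064) x1=(0.4027, -0.1123, -0.4867) x2=(1.3332, -0.4307, 0.1985)
step 28: x0=(0.6917, -1.5100, -1.1528) x1=(0.4704, -0.0768, -0.5074) x2=(1.3383, -0.4255, 0.1812)
step 29: x0=(0.6902, -1.5211, -1.1979) x1=(0.5380, -0.0415, -0.5283) x2=(1.3434, -0.4210, 0.1634)
step 30: x0=(0.6891, -1.5306, -1.2417) x1=(0.6053, -0.0064, -0.5497) x2=(1.3486, -0.4173, 0.1453)
step 31: x0=(0.6886, -1.5385, -1.2840) x1=(0.6723, 0.0284, -0.5715) x2=(1.3537, -0.4144, 0.1267)
step 32: x0=(0.6886, -1.5444, -1.3246) x1=(0.7390, 0.0629, -0.5939) x2=(1.3589, -0.4125, 0.1077)
step 33: x0=(0.6892, -1.5483, -1.3636) x1=(0.8054, 0.0971, -0.6169) x2=(1.3641, -0.4117, 0.0882)
step 34: x0=(0.6904, -1.5501, -1.4007) x1=(0.8715, 0.1310, -0.6405) x2=(1.3692, -0.4119, 0.0684)
step 35: x0=(0.6925, -1.5495, -1.4359) x1=(0.9372, 0.1645, -0.6649) x2=(1.3743, -0.4132, 0.0481)
step 36: x0=(0.6953, -1.5465, -1.4691) x1=(1.0025, 0.1976, -0.6900) x2=(1.3793, -0.4157, 0.0274)
step 37: x0=(0.6991, -1.5409, -1.5003) x1=(1.0675, 0.2302, -0.7158) x2=(1.3841, -0.4195, 0.0063)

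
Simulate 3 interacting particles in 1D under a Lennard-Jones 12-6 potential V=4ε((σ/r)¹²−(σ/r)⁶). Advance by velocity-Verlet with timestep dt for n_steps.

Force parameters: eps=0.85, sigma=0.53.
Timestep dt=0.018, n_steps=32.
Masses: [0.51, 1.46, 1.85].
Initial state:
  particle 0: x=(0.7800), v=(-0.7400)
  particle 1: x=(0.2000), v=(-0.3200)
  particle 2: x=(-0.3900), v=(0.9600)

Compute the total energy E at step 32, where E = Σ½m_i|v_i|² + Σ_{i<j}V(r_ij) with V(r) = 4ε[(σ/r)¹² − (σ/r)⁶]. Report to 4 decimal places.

-0.6280

step 0: x0=(0.7800) x1=(0.2000) x2=(-0.3900)
step 1: x0=(0.7677) x1=(0.1940) x2=(-0.3728)
step 2: x0=(0.7587) x1=(0.1886) x2=(-0.3570)
step 3: x0=(0.7538) x1=(0.1864) x2=(-0.3449)
step 4: x0=(0.7538) x1=(0.1907) x2=(-0.3392)
step 5: x0=(0.7598) x1=(0.2014) x2=(-0.3402)
step 6: x0=(0.7736) x1=(0.2149) x2=(-0.3456)
step 7: x0=(0.7949) x1=(0.2282) x2=(-0.3529)
step 8: x0=(0.8213) x1=(0.2403) x2=(-0.3607)
step 9: x0=(0.8496) x1=(0.2516) x2=(-0.3683)
step 10: x0=(0.8774) x1=(0.2624) x2=(-0.3755)
step 11: x0=(0.9037) x1=(0.2729) x2=(-0.3819)
step 12: x0=(0.9278) x1=(0.2833) x2=(-0.3877)
step 13: x0=(0.9494) x1=(0.2937) x2=(-0.3928)
step 14: x0=(0.9686) x1=(0.3041) x2=(-0.3973)
step 15: x0=(0.9853) x1=(0.3146) x2=(-0.4011)
step 16: x0=(0.9996) x1=(0.3253) x2=(-0.4044)
step 17: x0=(1.0114) x1=(0.3362) x2=(-0.4072)
step 18: x0=(1.0209) x1=(0.3473) x2=(-0.4095)
step 19: x0=(1.0279) x1=(0.3587) x2=(-0.4114)
step 20: x0=(1.0325) x1=(0.3705) x2=(-0.4129)
step 21: x0=(1.0346) x1=(0.3826) x2=(-0.4140)
step 22: x0=(1.0342) x1=(0.3952) x2=(-0.4148)
step 23: x0=(1.0316) x1=(0.4083) x2=(-0.4153)
step 24: x0=(1.0270) x1=(0.4217) x2=(-0.4155)
step 25: x0=(1.0214) x1=(0.4351) x2=(-0.4155)
step 26: x0=(1.0169) x1=(0.4478) x2=(-0.4153)
step 27: x0=(1.0169) x1=(0.4587) x2=(-0.4148)
step 28: x0=(1.0248) x1=(0.4667) x2=(-0.4142)
step 29: x0=(1.0407) x1=(0.4716) x2=(-0.4134)
step 30: x0=(1.0610) x1=(0.4747) x2=(-0.4124)
step 31: x0=(1.0824) x1=(0.4772) x2=(-0.4112)
step 32: x0=(1.1029) x1=(0.4799) x2=(-0.4099)
step 0 velocities: v0=(-0.7400) v1=(-0.3200) v2=(0.9600)
step 0: KE=1.0669, PE=-1.7039, E=-0.6371
step 32 velocities: v0=(1.0833) v1=(0.1600) v2=(0.0786)
step 32: KE=0.3236, PE=-0.9516, E=-0.6280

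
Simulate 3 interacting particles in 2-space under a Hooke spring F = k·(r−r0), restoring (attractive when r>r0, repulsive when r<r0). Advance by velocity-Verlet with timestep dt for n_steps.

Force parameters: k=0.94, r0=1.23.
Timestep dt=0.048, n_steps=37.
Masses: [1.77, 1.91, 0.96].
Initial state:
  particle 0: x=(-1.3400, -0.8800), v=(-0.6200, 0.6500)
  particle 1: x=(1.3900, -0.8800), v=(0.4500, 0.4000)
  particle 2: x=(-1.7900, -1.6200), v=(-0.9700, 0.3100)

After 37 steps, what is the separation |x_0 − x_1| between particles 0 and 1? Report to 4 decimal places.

1.1138

step 0: x0=(-1.3400, -0.8800) x1=(1.3900, -0.8800) x2=(-1.7900, -1.6200)
step 1: x0=(-1.3687, -0.8486) x1=(1.4096, -0.8611) x2=(-1.8345, -1.6050)
step 2: x0=(-1.3953, -0.8169) x1=(1.4252, -0.8426) x2=(-1.8749, -1.5895)
step 3: x0=(-1.4198, -0.7848) x1=(1.4365, -0.8248) x2=(-1.9108, -1.5736)
step 4: x0=(-1.4421, -0.7525) x1=(1.4436, -0.8074) x2=(-1.9423, -1.5572)
step 5: x0=(-1.4621, -0.7199) x1=(1.4464, -0.7905) x2=(-1.9692, -1.5402)
step 6: x0=(-1.4800, -0.6871) x1=(1.4447, -0.7742) x2=(-1.9914, -1.5227)
step 7: x0=(-1.4956, -0.6540) x1=(1.4385, -0.7583) x2=(-2.0089, -1.5045)
step 8: x0=(-1.5090, -0.6209) x1=(1.4279, -0.7429) x2=(-2.0216, -1.4857)
step 9: x0=(-1.5201, -0.5875) x1=(1.4128, -0.7280) x2=(-2.0294, -1.4662)
step 10: x0=(-1.5290, -0.5540) x1=(1.3932, -0.7136) x2=(-2.0325, -1.4461)
step 11: x0=(-1.5358, -0.5205) x1=(1.3692, -0.6995) x2=(-2.0308, -1.4253)
step 12: x0=(-1.5403, -0.4868) x1=(1.3408, -0.6859) x2=(-2.0243, -1.4038)
step 13: x0=(-1.5427, -0.4531) x1=(1.3081, -0.6727) x2=(-2.0131, -1.3817)
step 14: x0=(-1.5431, -0.4193) x1=(1.2711, -0.6599) x2=(-1.9974, -1.3589)
step 15: x0=(-1.5414, -0.3855) x1=(1.2300, -0.6474) x2=(-1.9772, -1.3356)
step 16: x0=(-1.5377, -0.3516) x1=(1.1848, -0.6352) x2=(-1.9526, -1.3116)
step 17: x0=(-1.5320, -0.3178) x1=(1.1358, -0.6233) x2=(-1.9239, -1.2871)
step 18: x0=(-1.5246, -0.2839) x1=(1.0830, -0.6117) x2=(-1.8911, -1.2620)
step 19: x0=(-1.5153, -0.2500) x1=(1.0266, -0.6003) x2=(-1.8544, -1.2365)
step 20: x0=(-1.5044, -0.2161) x1=(0.9668, -0.5892) x2=(-1.8141, -1.2105)
step 21: x0=(-1.4918, -0.1823) x1=(0.9039, -0.5782) x2=(-1.7704, -1.1842)
step 22: x0=(-1.4778, -0.1485) x1=(0.8378, -0.5674) x2=(-1.7235, -1.1575)
step 23: x0=(-1.4623, -0.1146) x1=(0.7690, -0.5567) x2=(-1.6735, -1.1305)
step 24: x0=(-1.4455, -0.0808) x1=(0.6977, -0.5461) x2=(-1.6209, -1.1032)
step 25: x0=(-1.4276, -0.0470) x1=(0.6239, -0.5356) x2=(-1.5658, -1.0758)
step 26: x0=(-1.4085, -0.0133) x1=(0.5481, -0.5252) x2=(-1.5085, -1.0483)
step 27: x0=(-1.3885, 0.0205) x1=(0.4705, -0.5147) x2=(-1.4493, -1.0207)
step 28: x0=(-1.3677, 0.0542) x1=(0.3912, -0.5043) x2=(-1.3885, -0.9931)
step 29: x0=(-1.3461, 0.0880) x1=(0.3106, -0.4938) x2=(-1.3263, -0.9655)
step 30: x0=(-1.3240, 0.1217) x1=(0.2289, -0.4833) x2=(-1.2631, -0.9380)
step 31: x0=(-1.3013, 0.1555) x1=(0.1464, -0.4727) x2=(-1.1992, -0.9107)
step 32: x0=(-1.2783, 0.1892) x1=(0.0634, -0.4620) x2=(-1.1349, -0.8837)
step 33: x0=(-1.2550, 0.2231) x1=(-0.0200, -0.4512) x2=(-1.0704, -0.8569)
step 34: x0=(-1.2316, 0.2569) x1=(-0.1035, -0.4403) x2=(-1.0061, -0.8305)
step 35: x0=(-1.2080, 0.2909) x1=(-0.1867, -0.4292) x2=(-0.9422, -0.8046)
step 36: x0=(-1.1845, 0.3250) x1=(-0.2696, -0.4179) x2=(-0.8791, -0.7793)
step 37: x0=(-1.1611, 0.3592) x1=(-0.3520, -0.4063) x2=(-0.8169, -0.7548)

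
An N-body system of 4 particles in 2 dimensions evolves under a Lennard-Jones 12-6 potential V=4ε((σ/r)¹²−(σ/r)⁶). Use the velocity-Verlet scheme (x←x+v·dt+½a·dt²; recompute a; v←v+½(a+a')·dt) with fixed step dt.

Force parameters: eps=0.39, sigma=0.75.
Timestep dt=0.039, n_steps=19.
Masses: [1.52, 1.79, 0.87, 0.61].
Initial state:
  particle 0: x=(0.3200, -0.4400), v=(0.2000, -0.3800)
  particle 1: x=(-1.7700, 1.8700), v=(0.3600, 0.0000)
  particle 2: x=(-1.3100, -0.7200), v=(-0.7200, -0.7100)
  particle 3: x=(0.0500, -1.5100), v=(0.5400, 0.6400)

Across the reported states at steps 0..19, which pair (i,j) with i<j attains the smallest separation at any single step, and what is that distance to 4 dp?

step 0: x0=(0.3200, -0.4400) x1=(-1.7700, 1.8700) x2=(-1.3100, -0.7200) x3=(0.0500, -1.5100)
step 1: x0=(0.3277, -0.4551) x1=(-1.7560, 1.8700) x2=(-1.3380, -0.7477) x3=(0.0712, -1.4842)
step 2: x0=(0.3351, -0.4711) x1=(-1.7419, 1.8700) x2=(-1.3658, -0.7755) x3=(0.0927, -1.4563)
step 3: x0=(0.3423, -0.4881) x1=(-1.7279, 1.8700) x2=(-1.3935, -0.8032) x3=(0.1148, -1.4259)
step 4: x0=(0.3492, -0.5062) x1=(-1.7138, 1.8700) x2=(-1.4210, -0.8310) x3=(0.1374, -1.3925)
step 5: x0=(0.3557, -0.5255) x1=(-1.6998, 1.8700) x2=(-1.4484, -0.8588) x3=(0.1606, -1.3562)
step 6: x0=(0.3622, -0.5452) x1=(-1.6857, 1.8700) x2=(-1.4757, -0.8867) x3=(0.1839, -1.3189)
step 7: x0=(0.3694, -0.5614) x1=(-1.6717, 1.8700) x2=(-1.5029, -0.9145) x3=(0.2051, -1.2901)
step 8: x0=(0.3795, -0.5645) x1=(-1.6577, 1.8699) x2=(-1.5300, -0.9424) x3=(0.2189, -1.2941)
step 9: x0=(0.3926, -0.5545) x1=(-1.6436, 1.8699) x2=(-1.5570, -0.9702) x3=(0.2254, -1.3308)
step 10: x0=(0.4063, -0.5410) x1=(-1.6296, 1.8699) x2=(-1.5840, -0.9980) x3=(0.2300, -1.3761)
step 11: x0=(0.4200, -0.5279) x1=(-1.6155, 1.8699) x2=(-1.6109, -1.0259) x3=(0.2347, -1.4203)
step 12: x0=(0.4334, -0.5161) x1=(-1.6015, 1.8699) x2=(-1.6377, -1.0537) x3=(0.2401, -1.4617)
step 13: x0=(0.4466, -0.5053) x1=(-1.5874, 1.8699) x2=(-1.6645, -1.0816) x3=(0.2459, -1.5000)
step 14: x0=(0.4595, -0.4956) x1=(-1.5734, 1.8698) x2=(-1.6913, -1.1094) x3=(0.2522, -1.5360)
step 15: x0=(0.4723, -0.4867) x1=(-1.5593, 1.8698) x2=(-1.7181, -1.1373) x3=(0.2589, -1.5698)
step 16: x0=(0.4850, -0.4785) x1=(-1.5453, 1.8698) x2=(-1.7448, -1.1651) x3=(0.2659, -1.6021)
step 17: x0=(0.4975, -0.4707) x1=(-1.5312, 1.8698) x2=(-1.7715, -1.1930) x3=(0.2732, -1.6330)
step 18: x0=(0.5100, -0.4635) x1=(-1.5172, 1.8697) x2=(-1.7981, -1.2208) x3=(0.2806, -1.6628)
step 19: x0=(0.5224, -0.4565) x1=(-1.5032, 1.8697) x2=(-1.8248, -1.2487) x3=(0.2881, -1.6916)

pair (0,3), distance 0.7470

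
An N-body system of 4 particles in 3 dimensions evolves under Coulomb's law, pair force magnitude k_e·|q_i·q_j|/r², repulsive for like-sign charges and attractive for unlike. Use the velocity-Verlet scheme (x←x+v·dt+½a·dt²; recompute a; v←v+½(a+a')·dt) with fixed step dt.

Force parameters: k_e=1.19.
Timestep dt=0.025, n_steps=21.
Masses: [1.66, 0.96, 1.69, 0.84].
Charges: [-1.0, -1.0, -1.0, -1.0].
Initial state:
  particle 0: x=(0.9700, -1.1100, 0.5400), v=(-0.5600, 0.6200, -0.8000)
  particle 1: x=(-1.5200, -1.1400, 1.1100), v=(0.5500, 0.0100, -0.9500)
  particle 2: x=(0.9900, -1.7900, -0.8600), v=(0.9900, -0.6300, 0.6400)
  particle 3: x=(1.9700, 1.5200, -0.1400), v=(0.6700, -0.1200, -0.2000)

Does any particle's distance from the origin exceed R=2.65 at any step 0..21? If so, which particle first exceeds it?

step 0: x0=(0.9700, -1.1100, 0.5400) x1=(-1.5200, -1.1400, 1.1100) x2=(0.9900, -1.7900, -0.8600) x3=(1.9700, 1.5200, -0.1400)
step 1: x0=(0.9560, -1.0945, 0.5201) x1=(-1.5064, -1.1398, 1.0863) x2=(1.0148, -1.8058, -0.8441) x3=(1.9868, 1.5171, -0.1450)
step 2: x0=(0.9421, -1.0789, 0.5003) x1=(-1.4929, -1.1395, 1.0627) x2=(1.0396, -1.8217, -0.8284) x3=(2.0037, 1.5144, -0.1500)
step 3: x0=(0.9282, -1.0633, 0.4807) x1=(-1.4797, -1.1393, 1.0391) x2=(1.0644, -1.8378, -0.8129) x3=(2.0207, 1.5118, -0.1551)
step 4: x0=(0.9143, -1.0477, 0.4613) x1=(-1.4666, -1.1391, 1.0156) x2=(1.0893, -1.8540, -0.7976) x3=(2.0377, 1.5095, -0.1602)
step 5: x0=(0.9005, -1.0320, 0.4420) x1=(-1.4538, -1.1389, 0.9923) x2=(1.1142, -1.8704, -0.7824) x3=(2.0549, 1.5073, -0.1653)
step 6: x0=(0.8867, -1.0162, 0.4229) x1=(-1.4412, -1.1387, 0.9690) x2=(1.1391, -1.8869, -0.7675) x3=(2.0721, 1.5054, -0.1704)
step 7: x0=(0.8729, -1.0003, 0.4040) x1=(-1.4289, -1.1385, 0.9457) x2=(1.1642, -1.9036, -0.7528) x3=(2.0895, 1.5036, -0.1755)
step 8: x0=(0.8591, -0.9844, 0.3852) x1=(-1.4167, -1.1383, 0.9226) x2=(1.1893, -1.9204, -0.7382) x3=(2.1070, 1.5020, -0.1807)
step 9: x0=(0.8453, -0.9684, 0.3665) x1=(-1.4048, -1.1381, 0.8995) x2=(1.2144, -1.9374, -0.7238) x3=(2.1245, 1.5006, -0.1859)
step 10: x0=(0.8316, -0.9523, 0.3480) x1=(-1.3931, -1.1380, 0.8766) x2=(1.2397, -1.9546, -0.7096) x3=(2.1422, 1.4994, -0.1911)
step 11: x0=(0.8178, -0.9361, 0.3296) x1=(-1.3817, -1.1379, 0.8537) x2=(1.2650, -1.9719, -0.6955) x3=(2.1599, 1.4984, -0.1963)
step 12: x0=(0.8041, -0.9198, 0.3113) x1=(-1.3704, -1.1377, 0.8308) x2=(1.2904, -1.9894, -0.6816) x3=(2.1778, 1.4975, -0.2016)
step 13: x0=(0.7903, -0.9034, 0.2931) x1=(-1.3595, -1.1376, 0.8081) x2=(1.3159, -2.0071, -0.6678) x3=(2.1957, 1.4968, -0.2068)
step 14: x0=(0.7766, -0.8870, 0.2750) x1=(-1.3487, -1.1375, 0.7855) x2=(1.3414, -2.0249, -0.6542) x3=(2.2138, 1.4964, -0.2121)
step 15: x0=(0.7628, -0.8704, 0.2571) x1=(-1.3383, -1.1375, 0.7629) x2=(1.3671, -2.0430, -0.6407) x3=(2.2320, 1.4961, -0.2175)
step 16: x0=(0.7490, -0.8538, 0.2392) x1=(-1.3280, -1.1374, 0.7404) x2=(1.3929, -2.0612, -0.6273) x3=(2.2503, 1.4960, -0.2228)
step 17: x0=(0.7353, -0.8370, 0.2214) x1=(-1.3181, -1.1374, 0.7180) x2=(1.4187, -2.0795, -0.6141) x3=(2.2686, 1.4960, -0.2281)
step 18: x0=(0.7215, -0.8202, 0.2036) x1=(-1.3084, -1.1374, 0.6956) x2=(1.4447, -2.0981, -0.6009) x3=(2.2871, 1.4963, -0.2335)
step 19: x0=(0.7077, -0.8033, 0.1859) x1=(-1.2989, -1.1374, 0.6734) x2=(1.4707, -2.1168, -0.5878) x3=(2.3057, 1.4967, -0.2389)
step 20: x0=(0.6939, -0.7863, 0.1683) x1=(-1.2897, -1.1375, 0.6512) x2=(1.4969, -2.1356, -0.5749) x3=(2.3245, 1.4973, -0.2443)
step 21: x0=(0.6801, -0.7692, 0.1507) x1=(-1.2808, -1.1375, 0.6291) x2=(1.5232, -2.1546, -0.5620) x3=(2.3433, 1.4980, -0.2497)

yes, particle 3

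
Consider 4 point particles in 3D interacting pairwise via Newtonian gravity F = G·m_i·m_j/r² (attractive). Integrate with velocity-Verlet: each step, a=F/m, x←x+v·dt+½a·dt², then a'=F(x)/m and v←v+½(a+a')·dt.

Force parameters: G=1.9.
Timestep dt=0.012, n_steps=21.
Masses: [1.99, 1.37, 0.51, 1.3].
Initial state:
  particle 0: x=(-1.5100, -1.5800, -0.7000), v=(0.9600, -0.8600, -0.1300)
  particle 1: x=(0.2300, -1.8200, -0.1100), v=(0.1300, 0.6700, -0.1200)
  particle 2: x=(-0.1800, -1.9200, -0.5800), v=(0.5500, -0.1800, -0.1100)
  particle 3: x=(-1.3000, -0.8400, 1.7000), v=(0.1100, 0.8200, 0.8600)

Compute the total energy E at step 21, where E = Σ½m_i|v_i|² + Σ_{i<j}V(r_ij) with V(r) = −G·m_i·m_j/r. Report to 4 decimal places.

-6.9970

step 0: x0=(-1.5100, -1.5800, -0.7000) x1=(0.2300, -1.8200, -0.1100) x2=(-0.1800, -1.9200, -0.5800) x3=(-1.3000, -0.8400, 1.7000)
step 1: x0=(-1.4984, -1.5903, -0.7015) x1=(0.2314, -1.8120, -0.1116) x2=(-0.1732, -1.9220, -0.5810) x3=(-1.2987, -0.8302, 1.7103)
step 2: x0=(-1.4866, -1.6007, -0.7029) x1=(0.2323, -1.8040, -0.1134) x2=(-0.1662, -1.9238, -0.5812) x3=(-1.2973, -0.8204, 1.7204)
step 3: x0=(-1.4746, -1.6110, -0.7043) x1=(0.2328, -1.7960, -0.1156) x2=(-0.1588, -1.9253, -0.5807) x3=(-1.2959, -0.8107, 1.7303)
step 4: x0=(-1.4625, -1.6214, -0.7055) x1=(0.2330, -1.7880, -0.1180) x2=(-0.1511, -1.9266, -0.5795) x3=(-1.2944, -0.8011, 1.7402)
step 5: x0=(-1.4501, -1.6318, -0.7066) x1=(0.2327, -1.7801, -0.1207) x2=(-0.1431, -1.9275, -0.5775) x3=(-1.2930, -0.7915, 1.7499)
step 6: x0=(-1.4376, -1.6422, -0.7077) x1=(0.2319, -1.7723, -0.1237) x2=(-0.1348, -1.9281, -0.5748) x3=(-1.2915, -0.7819, 1.7595)
step 7: x0=(-1.4249, -1.6526, -0.7086) x1=(0.2308, -1.7645, -0.1270) x2=(-0.1262, -1.9283, -0.5713) x3=(-1.2899, -0.7724, 1.7690)
step 8: x0=(-1.4120, -1.6630, -0.7094) x1=(0.2292, -1.7568, -0.1307) x2=(-0.1173, -1.9282, -0.5670) x3=(-1.2883, -0.7630, 1.7783)
step 9: x0=(-1.3989, -1.6734, -0.7102) x1=(0.2272, -1.7492, -0.1346) x2=(-0.1080, -1.9277, -0.5619) x3=(-1.2867, -0.7536, 1.7875)
step 10: x0=(-1.3856, -1.6838, -0.7108) x1=(0.2247, -1.7417, -0.1389) x2=(-0.0983, -1.9267, -0.5559) x3=(-1.2851, -0.7443, 1.7966)
step 11: x0=(-1.3721, -1.6942, -0.7114) x1=(0.2218, -1.7344, -0.1436) x2=(-0.0883, -1.9253, -0.5490) x3=(-1.2834, -0.7350, 1.8055)
step 12: x0=(-1.3583, -1.7046, -0.7118) x1=(0.2184, -1.7271, -0.1487) x2=(-0.0779, -1.9233, -0.5411) x3=(-1.2817, -0.7258, 1.8144)
step 13: x0=(-1.3444, -1.7150, -0.7122) x1=(0.2145, -1.7201, -0.1541) x2=(-0.0671, -1.9208, -0.5323) x3=(-1.2799, -0.7166, 1.8231)
step 14: x0=(-1.3303, -1.7254, -0.7125) x1=(0.2101, -1.7132, -0.1600) x2=(-0.0558, -1.9176, -0.5225) x3=(-1.2782, -0.7075, 1.8317)
step 15: x0=(-1.3160, -1.7358, -0.7126) x1=(0.2051, -1.7065, -0.1663) x2=(-0.0441, -1.9138, -0.5115) x3=(-1.2763, -0.6985, 1.8402)
step 16: x0=(-1.3014, -1.7462, -0.7126) x1=(0.1996, -1.7001, -0.1731) x2=(-0.0318, -1.9091, -0.4993) x3=(-1.2745, -0.6894, 1.8485)
step 17: x0=(-1.2866, -1.7566, -0.7126) x1=(0.1936, -1.6940, -0.1804) x2=(-0.0188, -1.9036, -0.4859) x3=(-1.2726, -0.6805, 1.8568)
step 18: x0=(-1.2716, -1.7670, -0.7124) x1=(0.1869, -1.6883, -0.1883) x2=(-0.0052, -1.8970, -0.4709) x3=(-1.2707, -0.6716, 1.8649)
step 19: x0=(-1.2564, -1.7773, -0.7121) x1=(0.1796, -1.6830, -0.1969) x2=(0.0092, -1.8891, -0.4544) x3=(-1.2687, -0.6627, 1.8729)
step 20: x0=(-1.2409, -1.7877, -0.7117) x1=(0.1715, -1.6783, -0.2062) x2=(0.0245, -1.8796, -0.4360) x3=(-1.2667, -0.6539, 1.8808)
step 21: x0=(-1.2252, -1.7980, -0.7112) x1=(0.1627, -1.6743, -0.2164) x2=(0.0409, -1.8682, -0.4154) x3=(-1.2647, -0.6452, 1.8886)
step 0 velocities: v0=(0.9600, -0.8600, -0.1300) v1=(0.1300, 0.6700, -0.1200) v2=(0.5500, -0.1800, -0.1100) v3=(0.1100, 0.8200, 0.8600)
step 0: KE=3.0128, PE=-10.0227, E=-7.0099
step 21 velocities: v0=(1.3180, -0.8576, 0.0471) v1=(-0.7712, 0.2932, -0.8922) v2=(1.4208, 1.0614, 1.8248) v3=(0.1702, 0.7264, 0.6437)
step 21: KE=5.7563, PE=-12.7532, E=-6.9970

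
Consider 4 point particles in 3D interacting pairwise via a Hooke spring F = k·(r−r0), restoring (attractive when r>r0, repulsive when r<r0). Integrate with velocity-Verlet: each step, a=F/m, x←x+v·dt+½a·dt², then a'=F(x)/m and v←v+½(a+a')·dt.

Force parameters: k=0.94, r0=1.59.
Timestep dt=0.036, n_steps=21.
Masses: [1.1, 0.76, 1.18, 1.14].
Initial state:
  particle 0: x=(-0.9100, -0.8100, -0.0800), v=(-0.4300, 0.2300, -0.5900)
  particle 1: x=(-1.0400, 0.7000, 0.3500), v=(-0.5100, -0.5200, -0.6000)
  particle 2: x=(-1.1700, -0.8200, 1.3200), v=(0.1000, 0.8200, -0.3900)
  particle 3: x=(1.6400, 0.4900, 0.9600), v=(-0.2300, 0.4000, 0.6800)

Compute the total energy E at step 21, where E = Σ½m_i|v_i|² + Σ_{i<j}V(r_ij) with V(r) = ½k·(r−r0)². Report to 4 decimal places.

4.3085

step 0: x0=(-0.9100, -0.8100, -0.0800) x1=(-1.0400, 0.7000, 0.3500) x2=(-1.1700, -0.8200, 1.3200) x3=(1.6400, 0.4900, 0.9600)
step 1: x0=(-0.9248, -0.8014, -0.1011) x1=(-1.0575, 0.6811, 0.3287) x2=(-1.1657, -0.7901, 1.3059) x3=(1.6297, 0.5038, 0.9842)
step 2: x0=(-0.9382, -0.7921, -0.1217) x1=(-1.0731, 0.6618, 0.3080) x2=(-1.1600, -0.7593, 1.2917) x3=(1.6155, 0.5163, 1.0077)
step 3: x0=(-0.9502, -0.7822, -0.1420) x1=(-1.0869, 0.6424, 0.2880) x2=(-1.1530, -0.7278, 1.2774) x3=(1.5972, 0.5275, 1.0304)
step 4: x0=(-0.9607, -0.7717, -0.1618) x1=(-1.0989, 0.6230, 0.2686) x2=(-1.1446, -0.6956, 1.2631) x3=(1.5750, 0.5375, 1.0523)
step 5: x0=(-0.9699, -0.7607, -0.1812) x1=(-1.1091, 0.6036, 0.2499) x2=(-1.1349, -0.6627, 1.2489) x3=(1.5489, 0.5462, 1.0733)
step 6: x0=(-0.9777, -0.7491, -0.2001) x1=(-1.1175, 0.5843, 0.2318) x2=(-1.1239, -0.6292, 1.2346) x3=(1.5189, 0.5537, 1.0934)
step 7: x0=(-0.9841, -0.7370, -0.2185) x1=(-1.1241, 0.5653, 0.2144) x2=(-1.1118, -0.5952, 1.2205) x3=(1.4852, 0.5599, 1.1124)
step 8: x0=(-0.9891, -0.7244, -0.2365) x1=(-1.1290, 0.5467, 0.1977) x2=(-1.0984, -0.5607, 1.2065) x3=(1.4478, 0.5649, 1.1304)
step 9: x0=(-0.9928, -0.7114, -0.2539) x1=(-1.1321, 0.5286, 0.1816) x2=(-1.0840, -0.5257, 1.1926) x3=(1.4068, 0.5687, 1.1474)
step 10: x0=(-0.9952, -0.6981, -0.2709) x1=(-1.1337, 0.5111, 0.1662) x2=(-1.0685, -0.4903, 1.1790) x3=(1.3623, 0.5714, 1.1632)
step 11: x0=(-0.9963, -0.6844, -0.2873) x1=(-1.1336, 0.4942, 0.1513) x2=(-1.0520, -0.4547, 1.1656) x3=(1.3145, 0.5729, 1.1778)
step 12: x0=(-0.9961, -0.6704, -0.3032) x1=(-1.1321, 0.4781, 0.1371) x2=(-1.0345, -0.4187, 1.1525) x3=(1.2635, 0.5734, 1.1913)
step 13: x0=(-0.9948, -0.6561, -0.3186) x1=(-1.1291, 0.4628, 0.1235) x2=(-1.0161, -0.3824, 1.1397) x3=(1.2095, 0.5728, 1.2036)
step 14: x0=(-0.9922, -0.6416, -0.3335) x1=(-1.1249, 0.4484, 0.1104) x2=(-0.9970, -0.3460, 1.1272) x3=(1.1526, 0.5712, 1.2146)
step 15: x0=(-0.9885, -0.6270, -0.3479) x1=(-1.1193, 0.4350, 0.0979) x2=(-0.9771, -0.3095, 1.1151) x3=(1.0930, 0.5686, 1.2244)
step 16: x0=(-0.9838, -0.6122, -0.3618) x1=(-1.1127, 0.4225, 0.0859) x2=(-0.9565, -0.2729, 1.1034) x3=(1.0310, 0.5652, 1.2330)
step 17: x0=(-0.9780, -0.5973, -0.3752) x1=(-1.1049, 0.4112, 0.0743) x2=(-0.9354, -0.2362, 1.0921) x3=(0.9666, 0.5609, 1.2404)
step 18: x0=(-0.9712, -0.5824, -0.3882) x1=(-1.0963, 0.4009, 0.0632) x2=(-0.9137, -0.1995, 1.0812) x3=(0.9002, 0.5558, 1.2466)
step 19: x0=(-0.9635, -0.5674, -0.4007) x1=(-1.0868, 0.3918, 0.0525) x2=(-0.8916, -0.1628, 1.0708) x3=(0.8318, 0.5501, 1.2517)
step 20: x0=(-0.9550, -0.5525, -0.4127) x1=(-1.0766, 0.3838, 0.0421) x2=(-0.8692, -0.1263, 1.0609) x3=(0.7618, 0.5436, 1.2556)
step 21: x0=(-0.9456, -0.5377, -0.4244) x1=(-1.0659, 0.3769, 0.0321) x2=(-0.8465, -0.0898, 1.0514) x3=(0.6904, 0.5366, 1.2584)
step 0 velocities: v0=(-0.4300, 0.2300, -0.5900) v1=(-0.5100, -0.5200, -0.6000) v2=(0.1000, 0.8200, -0.3900) v3=(-0.2300, 0.4000, 0.6800)
step 0: KE=1.5379, PE=2.7724, E=4.3103
step 21 velocities: v0=(0.2715, 0.4104, -0.3182) v1=(0.3063, -0.1743, -0.2756) v2=(0.6327, 1.0111, -0.2570) v3=(-2.0024, -0.2023, 0.0639)
step 21: KE=3.4543, PE=0.8542, E=4.3085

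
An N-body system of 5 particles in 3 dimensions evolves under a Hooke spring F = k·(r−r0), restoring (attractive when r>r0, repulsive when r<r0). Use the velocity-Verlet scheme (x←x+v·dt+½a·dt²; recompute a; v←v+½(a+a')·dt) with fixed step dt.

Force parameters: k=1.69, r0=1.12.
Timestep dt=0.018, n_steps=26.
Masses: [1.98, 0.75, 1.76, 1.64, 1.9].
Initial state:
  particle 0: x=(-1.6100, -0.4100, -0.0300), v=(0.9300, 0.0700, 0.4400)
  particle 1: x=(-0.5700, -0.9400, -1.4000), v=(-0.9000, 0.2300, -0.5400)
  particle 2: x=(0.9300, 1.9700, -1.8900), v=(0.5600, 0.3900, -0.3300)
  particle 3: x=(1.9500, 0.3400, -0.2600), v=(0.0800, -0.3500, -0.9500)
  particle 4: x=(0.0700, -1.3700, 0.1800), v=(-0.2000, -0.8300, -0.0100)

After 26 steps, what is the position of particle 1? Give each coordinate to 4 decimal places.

(-0.3752, -0.2634, -1.3070)

step 0: x0=(-1.6100, -0.4100, -0.0300) x1=(-0.5700, -0.9400, -1.4000) x2=(0.9300, 1.9700, -1.8900) x3=(1.9500, 0.3400, -0.2600) x4=(0.0700, -1.3700, 0.1800)
step 1: x0=(-1.5925, -0.4085, -0.0223) x1=(-0.5853, -0.9348, -1.4092) x2=(0.9396, 1.9759, -1.8953) x3=(1.9505, 0.3335, -0.2773) x4=(0.0665, -1.3844, 0.1795)
step 2: x0=(-1.5736, -0.4066, -0.0152) x1=(-0.5988, -0.9277, -1.4173) x2=(0.9484, 1.9797, -1.8994) x3=(1.9491, 0.3265, -0.2950) x4=(0.0632, -1.3976, 0.1782)
step 3: x0=(-1.5531, -0.4042, -0.0087) x1=(-0.6105, -0.9185, -1.4242) x2=(0.9562, 1.9813, -1.9021) x3=(1.9458, 0.3190, -0.3131) x4=(0.0602, -1.4097, 0.1763)
step 4: x0=(-1.5313, -0.4014, -0.0027) x1=(-0.6203, -0.9073, -1.4301) x2=(0.9631, 1.9807, -1.9037) x3=(1.9406, 0.3111, -0.3315) x4=(0.0574, -1.4206, 0.1737)
step 5: x0=(-1.5080, -0.3981, 0.0028) x1=(-0.6282, -0.8942, -1.4349) x2=(0.9691, 1.9779, -1.9039) x3=(1.9335, 0.3028, -0.3503) x4=(0.0548, -1.4303, 0.1703)
step 6: x0=(-1.4833, -0.3944, 0.0077) x1=(-0.6342, -0.8792, -1.4385) x2=(0.9742, 1.9730, -1.9029) x3=(1.9246, 0.2940, -0.3694) x4=(0.0524, -1.4388, 0.1662)
step 7: x0=(-1.4572, -0.3903, 0.0120) x1=(-0.6382, -0.8623, -1.4411) x2=(0.9783, 1.9659, -1.9007) x3=(1.9139, 0.2848, -0.3889) x4=(0.0504, -1.4462, 0.1614)
step 8: x0=(-1.4298, -0.3858, 0.0157) x1=(-0.6404, -0.8436, -1.4426) x2=(0.9815, 1.9566, -1.8972) x3=(1.9013, 0.2752, -0.4086) x4=(0.0485, -1.4524, 0.1559)
step 9: x0=(-1.4010, -0.3808, 0.0188) x1=(-0.6406, -0.8230, -1.4429) x2=(0.9838, 1.9452, -1.8925) x3=(1.8869, 0.2652, -0.4286) x4=(0.0469, -1.4574, 0.1497)
step 10: x0=(-1.3710, -0.3754, 0.0214) x1=(-0.6388, -0.8007, -1.4423) x2=(0.9852, 1.9316, -1.8866) x3=(1.8708, 0.2547, -0.4489) x4=(0.0456, -1.4612, 0.1427)
step 11: x0=(-1.3396, -0.3696, 0.0234) x1=(-0.6352, -0.7767, -1.4405) x2=(0.9857, 1.9160, -1.8794) x3=(1.8529, 0.2439, -0.4694) x4=(0.0445, -1.4638, 0.1351)
step 12: x0=(-1.3071, -0.3633, 0.0248) x1=(-0.6297, -0.7512, -1.4378) x2=(0.9853, 1.8983, -1.8711) x3=(1.8334, 0.2328, -0.4902) x4=(0.0438, -1.4653, 0.1267)
step 13: x0=(-1.2733, -0.3567, 0.0256) x1=(-0.6223, -0.7240, -1.4340) x2=(0.9839, 1.8785, -1.8616) x3=(1.8121, 0.2212, -0.5111) x4=(0.0432, -1.4656, 0.1176)
step 14: x0=(-1.2384, -0.3497, 0.0258) x1=(-0.6130, -0.6953, -1.4292) x2=(0.9817, 1.8567, -1.8510) x3=(1.7893, 0.2094, -0.5322) x4=(0.0430, -1.4647, 0.1078)
step 15: x0=(-1.2023, -0.3423, 0.0255) x1=(-0.6020, -0.6653, -1.4235) x2=(0.9786, 1.8330, -1.8392) x3=(1.7648, 0.1972, -0.5535) x4=(0.0430, -1.4627, 0.0974)
step 16: x0=(-1.1651, -0.3345, 0.0246) x1=(-0.5891, -0.6338, -1.4169) x2=(0.9747, 1.8073, -1.8263) x3=(1.7389, 0.1846, -0.5750) x4=(0.0433, -1.4596, 0.0862)
step 17: x0=(-1.1269, -0.3264, 0.0231) x1=(-0.5746, -0.6011, -1.4093) x2=(0.9699, 1.7797, -1.8123) x3=(1.7114, 0.1718, -0.5965) x4=(0.0438, -1.4553, 0.0744)
step 18: x0=(-1.0876, -0.3178, 0.0211) x1=(-0.5583, -0.5672, -1.4009) x2=(0.9642, 1.7503, -1.7973) x3=(1.6826, 0.1587, -0.6181) x4=(0.0447, -1.4499, 0.0619)
step 19: x0=(-1.0473, -0.3090, 0.0185) x1=(-0.5405, -0.5322, -1.3917) x2=(0.9578, 1.7190, -1.7812) x3=(1.6523, 0.1454, -0.6399) x4=(0.0458, -1.4434, 0.0488)
step 20: x0=(-1.0061, -0.2997, 0.0154) x1=(-0.5210, -0.4962, -1.3817) x2=(0.9505, 1.6861, -1.7642) x3=(1.6207, 0.1317, -0.6616) x4=(0.0472, -1.4358, 0.0351)
step 21: x0=(-0.9640, -0.2902, 0.0117) x1=(-0.5001, -0.4592, -1.3709) x2=(0.9425, 1.6514, -1.7461) x3=(1.5879, 0.1179, -0.6834) x4=(0.0488, -1.4272, 0.0207)
step 22: x0=(-0.9211, -0.2803, 0.0075) x1=(-0.4777, -0.4214, -1.3594) x2=(0.9338, 1.6151, -1.7271) x3=(1.5538, 0.1038, -0.7053) x4=(0.0508, -1.4176, 0.0057)
step 23: x0=(-0.8773, -0.2701, 0.0029) x1=(-0.4539, -0.3828, -1.3472) x2=(0.9243, 1.5772, -1.7072) x3=(1.5186, 0.0895, -0.7271) x4=(0.0529, -1.4069, -0.0099)
step 24: x0=(-0.8327, -0.2597, -0.0023) x1=(-0.4289, -0.3436, -1.3344) x2=(0.9141, 1.5377, -1.6864) x3=(1.4823, 0.0751, -0.7489) x4=(0.0554, -1.3953, -0.0260)
step 25: x0=(-0.7875, -0.2489, -0.0080) x1=(-0.4026, -0.3037, -1.3210) x2=(0.9033, 1.4969, -1.6647) x3=(1.4451, 0.0604, -0.7706) x4=(0.0581, -1.3827, -0.0427)
step 26: x0=(-0.7415, -0.2378, -0.0141) x1=(-0.3752, -0.2634, -1.3070) x2=(0.8918, 1.4546, -1.6423) x3=(1.4068, 0.0456, -0.7923) x4=(0.0611, -1.3691, -0.0600)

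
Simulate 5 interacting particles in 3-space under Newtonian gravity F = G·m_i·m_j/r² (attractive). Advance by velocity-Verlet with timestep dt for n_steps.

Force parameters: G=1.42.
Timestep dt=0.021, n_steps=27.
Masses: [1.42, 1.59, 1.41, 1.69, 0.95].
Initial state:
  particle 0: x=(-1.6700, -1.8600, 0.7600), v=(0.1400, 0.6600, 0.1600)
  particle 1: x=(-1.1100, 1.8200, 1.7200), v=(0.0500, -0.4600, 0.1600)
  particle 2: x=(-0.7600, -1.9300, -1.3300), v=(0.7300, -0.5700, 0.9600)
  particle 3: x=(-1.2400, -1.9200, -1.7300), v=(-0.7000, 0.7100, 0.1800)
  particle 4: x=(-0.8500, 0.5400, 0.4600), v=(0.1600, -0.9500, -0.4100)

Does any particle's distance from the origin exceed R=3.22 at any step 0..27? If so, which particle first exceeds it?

step 0: x0=(-1.6700, -1.8600, 0.7600) x1=(-1.1100, 1.8200, 1.7200) x2=(-0.7600, -1.9300, -1.3300) x3=(-1.2400, -1.9200, -1.7300) x4=(-0.8500, 0.5400, 0.4600)
step 1: x0=(-1.6670, -1.8461, 0.7632) x1=(-1.1089, 1.8102, 1.7233) x2=(-0.7457, -1.9419, -1.3106) x3=(-1.2538, -1.9051, -1.7254) x4=(-0.8467, 0.5200, 0.4514)
step 2: x0=(-1.6638, -1.8320, 0.7661) x1=(-1.1079, 1.8002, 1.7263) x2=(-0.7335, -1.9536, -1.2925) x3=(-1.2661, -1.8902, -1.7193) x4=(-0.8435, 0.5000, 0.4430)
step 3: x0=(-1.6606, -1.8178, 0.7687) x1=(-1.1068, 1.7899, 1.7292) x2=(-0.7230, -1.9649, -1.2756) x3=(-1.2769, -1.8754, -1.7118) x4=(-0.8404, 0.4798, 0.4346)
step 4: x0=(-1.6571, -1.8034, 0.7709) x1=(-1.1057, 1.7794, 1.7319) x2=(-0.7143, -1.9760, -1.2598) x3=(-1.2864, -1.8608, -1.7031) x4=(-0.8373, 0.4596, 0.4264)
step 5: x0=(-1.6536, -1.7889, 0.7728) x1=(-1.1045, 1.7687, 1.7344) x2=(-0.7071, -1.9865, -1.2449) x3=(-1.2946, -1.8463, -1.6931) x4=(-0.8344, 0.4393, 0.4182)
step 6: x0=(-1.6499, -1.7743, 0.7745) x1=(-1.1034, 1.7577, 1.7368) x2=(-0.7016, -1.9967, -1.2309) x3=(-1.3016, -1.8321, -1.6821) x4=(-0.8316, 0.4188, 0.4101)
step 7: x0=(-1.6460, -1.7595, 0.7757) x1=(-1.1022, 1.7465, 1.7389) x2=(-0.6975, -2.0063, -1.2178) x3=(-1.3074, -1.8181, -1.6699) x4=(-0.8289, 0.3983, 0.4021)
step 8: x0=(-1.6420, -1.7445, 0.7767) x1=(-1.1010, 1.7350, 1.7409) x2=(-0.6948, -2.0154, -1.2054) x3=(-1.3122, -1.8043, -1.6567) x4=(-0.8263, 0.3776, 0.3942)
step 9: x0=(-1.6378, -1.7295, 0.7773) x1=(-1.0999, 1.7233, 1.7426) x2=(-0.6935, -2.0240, -1.1938) x3=(-1.3158, -1.7909, -1.6424) x4=(-0.8238, 0.3568, 0.3864)
step 10: x0=(-1.6335, -1.7142, 0.7776) x1=(-1.0987, 1.7114, 1.7442) x2=(-0.6936, -2.0320, -1.1828) x3=(-1.3184, -1.7778, -1.6272) x4=(-0.8214, 0.3358, 0.3786)
step 11: x0=(-1.6291, -1.6988, 0.7775) x1=(-1.0974, 1.6992, 1.7456) x2=(-0.6951, -2.0393, -1.1725) x3=(-1.3199, -1.7650, -1.6110) x4=(-0.8192, 0.3147, 0.3709)
step 12: x0=(-1.6244, -1.6833, 0.7771) x1=(-1.0962, 1.6868, 1.7469) x2=(-0.6978, -2.0459, -1.1628) x3=(-1.3204, -1.7526, -1.5938) x4=(-0.8171, 0.2934, 0.3633)
step 13: x0=(-1.6196, -1.6676, 0.7763) x1=(-1.0950, 1.6741, 1.7479) x2=(-0.7019, -2.0519, -1.1538) x3=(-1.3199, -1.7406, -1.5757) x4=(-0.8150, 0.2719, 0.3557)
step 14: x0=(-1.6147, -1.6518, 0.7752) x1=(-1.0937, 1.6612, 1.7488) x2=(-0.7073, -2.0571, -1.1453) x3=(-1.3184, -1.7290, -1.5567) x4=(-0.8132, 0.2503, 0.3482)
step 15: x0=(-1.6096, -1.6358, 0.7737) x1=(-1.0925, 1.6481, 1.7495) x2=(-0.7140, -2.0615, -1.1375) x3=(-1.3158, -1.7179, -1.5367) x4=(-0.8114, 0.2284, 0.3408)
step 16: x0=(-1.6043, -1.6196, 0.7719) x1=(-1.0912, 1.6348, 1.7500) x2=(-0.7220, -2.0650, -1.1302) x3=(-1.3122, -1.7073, -1.5158) x4=(-0.8098, 0.2064, 0.3334)
step 17: x0=(-1.5988, -1.6033, 0.7697) x1=(-1.0899, 1.6212, 1.7503) x2=(-0.7314, -2.0676, -1.1235) x3=(-1.3076, -1.6972, -1.4940) x4=(-0.8083, 0.1841, 0.3260)
step 18: x0=(-1.5932, -1.5868, 0.7671) x1=(-1.0886, 1.6073, 1.7505) x2=(-0.7422, -2.0693, -1.1174) x3=(-1.3019, -1.6877, -1.4711) x4=(-0.8070, 0.1615, 0.3187)
step 19: x0=(-1.5874, -1.5701, 0.7641) x1=(-1.0873, 1.5932, 1.7504) x2=(-0.7544, -2.0699, -1.1119) x3=(-1.2950, -1.6789, -1.4474) x4=(-0.8058, 0.1387, 0.3115)
step 20: x0=(-1.5814, -1.5533, 0.7607) x1=(-1.0860, 1.5789, 1.7502) x2=(-0.7680, -2.0693, -1.1070) x3=(-1.2871, -1.6708, -1.4226) x4=(-0.8047, 0.1157, 0.3042)
step 21: x0=(-1.5752, -1.5363, 0.7569) x1=(-1.0847, 1.5644, 1.7498) x2=(-0.7831, -2.0675, -1.1027) x3=(-1.2779, -1.6635, -1.3969) x4=(-0.8039, 0.0923, 0.2971)
step 22: x0=(-1.5688, -1.5192, 0.7527) x1=(-1.0834, 1.5496, 1.7492) x2=(-0.7999, -2.0643, -1.0990) x3=(-1.2675, -1.6571, -1.3701) x4=(-0.8032, 0.0687, 0.2899)
step 23: x0=(-1.5622, -1.5018, 0.7481) x1=(-1.0820, 1.5345, 1.7485) x2=(-0.8183, -2.0596, -1.0960) x3=(-1.2558, -1.6518, -1.3422) x4=(-0.8026, 0.0448, 0.2828)
step 24: x0=(-1.5554, -1.4843, 0.7430) x1=(-1.0807, 1.5192, 1.7475) x2=(-0.8385, -2.0530, -1.0937) x3=(-1.2426, -1.6476, -1.3133) x4=(-0.8023, 0.0205, 0.2757)
step 25: x0=(-1.5485, -1.4666, 0.7375) x1=(-1.0794, 1.5037, 1.7464) x2=(-0.8606, -2.0445, -1.0922) x3=(-1.2280, -1.6449, -1.2832) x4=(-0.8022, -0.0041, 0.2687)
step 26: x0=(-1.5413, -1.4487, 0.7315) x1=(-1.0780, 1.4879, 1.7451) x2=(-0.8849, -2.0335, -1.0914) x3=(-1.2116, -1.6439, -1.2519) x4=(-0.8022, -0.0291, 0.2616)
step 27: x0=(-1.5338, -1.4307, 0.7250) x1=(-1.0767, 1.4718, 1.7436) x2=(-0.9115, -2.0196, -1.0914) x3=(-1.1933, -1.6450, -1.2193) x4=(-0.8025, -0.0545, 0.2546)

no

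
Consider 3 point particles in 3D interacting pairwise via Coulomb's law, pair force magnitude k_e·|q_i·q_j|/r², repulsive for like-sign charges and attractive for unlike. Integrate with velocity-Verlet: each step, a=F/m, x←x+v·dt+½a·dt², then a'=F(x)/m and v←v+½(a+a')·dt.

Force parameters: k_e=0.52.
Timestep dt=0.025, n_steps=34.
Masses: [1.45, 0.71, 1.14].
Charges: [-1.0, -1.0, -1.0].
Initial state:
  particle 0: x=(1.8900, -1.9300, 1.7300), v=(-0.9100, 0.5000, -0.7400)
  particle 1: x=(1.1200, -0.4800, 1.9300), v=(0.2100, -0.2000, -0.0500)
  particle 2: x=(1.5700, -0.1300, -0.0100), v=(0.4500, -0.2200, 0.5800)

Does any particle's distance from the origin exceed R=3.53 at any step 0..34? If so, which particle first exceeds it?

no

step 0: x0=(1.8900, -1.9300, 1.7300) x1=(1.1200, -0.4800, 1.9300) x2=(1.5700, -0.1300, -0.0100)
step 1: x0=(1.8673, -1.9175, 1.7115) x1=(1.1252, -0.4849, 1.9288) x2=(1.5813, -0.1355, 0.0045)
step 2: x0=(1.8446, -1.9052, 1.6930) x1=(1.1303, -0.4897, 1.9278) x2=(1.5925, -0.1409, 0.0188)
step 3: x0=(1.8219, -1.8930, 1.6746) x1=(1.1353, -0.4944, 1.9268) x2=(1.6038, -0.1463, 0.0331)
step 4: x0=(1.7993, -1.8808, 1.6561) x1=(1.1402, -0.4989, 1.9261) x2=(1.6151, -0.1516, 0.0472)
step 5: x0=(1.7768, -1.8688, 1.6377) x1=(1.1449, -0.5033, 1.9254) x2=(1.6264, -0.1569, 0.0612)
step 6: x0=(1.7543, -1.8569, 1.6192) x1=(1.1496, -0.5075, 1.9250) x2=(1.6377, -0.1622, 0.0752)
step 7: x0=(1.7318, -1.8451, 1.6008) x1=(1.1541, -0.5116, 1.9246) x2=(1.6490, -0.1673, 0.0890)
step 8: x0=(1.7094, -1.8334, 1.5824) x1=(1.1586, -0.5155, 1.9245) x2=(1.6604, -0.1725, 0.1027)
step 9: x0=(1.6870, -1.8219, 1.5640) x1=(1.1629, -0.5192, 1.9245) x2=(1.6718, -0.1775, 0.1163)
step 10: x0=(1.6646, -1.8105, 1.5456) x1=(1.1671, -0.5228, 1.9246) x2=(1.6832, -0.1825, 0.1298)
step 11: x0=(1.6423, -1.7992, 1.5272) x1=(1.1712, -0.5262, 1.9250) x2=(1.6946, -0.1875, 0.1432)
step 12: x0=(1.6200, -1.7880, 1.5088) x1=(1.1752, -0.5294, 1.9255) x2=(1.7060, -0.1924, 0.1565)
step 13: x0=(1.5978, -1.7770, 1.4904) x1=(1.1791, -0.5324, 1.9263) x2=(1.7175, -0.1972, 0.1696)
step 14: x0=(1.5756, -1.7662, 1.4720) x1=(1.1829, -0.5352, 1.9272) x2=(1.7290, -0.2020, 0.1826)
step 15: x0=(1.5534, -1.7555, 1.4535) x1=(1.1865, -0.5378, 1.9283) x2=(1.7405, -0.2067, 0.1955)
step 16: x0=(1.5312, -1.7449, 1.4351) x1=(1.1901, -0.5403, 1.9297) x2=(1.7520, -0.2113, 0.2083)
step 17: x0=(1.5091, -1.7345, 1.4167) x1=(1.1935, -0.5425, 1.9313) x2=(1.7636, -0.2158, 0.2210)
step 18: x0=(1.4870, -1.7243, 1.3982) x1=(1.1969, -0.5445, 1.9331) x2=(1.7752, -0.2203, 0.2335)
step 19: x0=(1.4649, -1.7142, 1.3798) x1=(1.2001, -0.5463, 1.9351) x2=(1.7869, -0.2247, 0.2459)
step 20: x0=(1.4428, -1.7043, 1.3613) x1=(1.2033, -0.5479, 1.9374) x2=(1.7986, -0.2290, 0.2582)
step 21: x0=(1.4207, -1.6946, 1.3428) x1=(1.2063, -0.5493, 1.9399) x2=(1.8104, -0.2333, 0.2703)
step 22: x0=(1.3987, -1.6850, 1.3243) x1=(1.2093, -0.5505, 1.9426) x2=(1.8221, -0.2374, 0.2824)
step 23: x0=(1.3766, -1.6756, 1.3058) x1=(1.2122, -0.5515, 1.9457) x2=(1.8340, -0.2415, 0.2942)
step 24: x0=(1.3546, -1.6663, 1.2872) x1=(1.2150, -0.5523, 1.9489) x2=(1.8459, -0.2455, 0.3060)
step 25: x0=(1.3325, -1.6572, 1.2686) x1=(1.2177, -0.5529, 1.9525) x2=(1.8578, -0.2494, 0.3176)
step 26: x0=(1.3104, -1.6483, 1.2500) x1=(1.2203, -0.5532, 1.9563) x2=(1.8698, -0.2533, 0.3291)
step 27: x0=(1.2884, -1.6396, 1.2313) x1=(1.2229, -0.5534, 1.9604) x2=(1.8819, -0.2570, 0.3405)
step 28: x0=(1.2663, -1.6310, 1.2126) x1=(1.2254, -0.5533, 1.9648) x2=(1.8941, -0.2606, 0.3517)
step 29: x0=(1.2441, -1.6226, 1.1939) x1=(1.2278, -0.5531, 1.9695) x2=(1.9063, -0.2642, 0.3628)
step 30: x0=(1.2220, -1.6143, 1.1751) x1=(1.2302, -0.5527, 1.9745) x2=(1.9185, -0.2677, 0.3738)
step 31: x0=(1.1998, -1.6062, 1.1563) x1=(1.2325, -0.5521, 1.9797) x2=(1.9309, -0.2710, 0.3847)
step 32: x0=(1.1776, -1.5983, 1.1374) x1=(1.2348, -0.5513, 1.9852) x2=(1.9433, -0.2743, 0.3954)
step 33: x0=(1.1553, -1.5905, 1.1185) x1=(1.2370, -0.5504, 1.9911) x2=(1.9558, -0.2775, 0.4060)
step 34: x0=(1.1330, -1.5829, 1.0996) x1=(1.2392, -0.5493, 1.9972) x2=(1.9684, -0.2806, 0.4165)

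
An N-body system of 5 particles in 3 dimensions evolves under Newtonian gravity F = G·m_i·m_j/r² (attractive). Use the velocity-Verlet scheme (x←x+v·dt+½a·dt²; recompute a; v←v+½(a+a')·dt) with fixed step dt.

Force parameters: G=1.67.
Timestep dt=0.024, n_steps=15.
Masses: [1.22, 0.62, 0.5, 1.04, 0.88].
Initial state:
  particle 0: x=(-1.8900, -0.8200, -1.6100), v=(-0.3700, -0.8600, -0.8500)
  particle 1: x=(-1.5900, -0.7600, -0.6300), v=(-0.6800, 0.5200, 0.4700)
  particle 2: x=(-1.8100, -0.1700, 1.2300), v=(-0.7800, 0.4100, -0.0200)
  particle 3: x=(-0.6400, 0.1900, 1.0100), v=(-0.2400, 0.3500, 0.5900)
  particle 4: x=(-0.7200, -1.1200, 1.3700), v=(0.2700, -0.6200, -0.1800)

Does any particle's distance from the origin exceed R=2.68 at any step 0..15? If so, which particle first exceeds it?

yes, particle 0

step 0: x0=(-1.8900, -0.8200, -1.6100) x1=(-1.5900, -0.7600, -0.6300) x2=(-1.8100, -0.1700, 1.2300) x3=(-0.6400, 0.1900, 1.0100) x4=(-0.7200, -1.1200, 1.3700)
step 1: x0=(-1.8988, -0.8406, -1.6300) x1=(-1.6064, -0.7475, -0.6190) x2=(-1.8283, -0.1602, 1.2293) x3=(-0.6460, 0.1981, 1.0241) x4=(-0.7136, -1.1345, 1.3655)
step 2: x0=(-1.9073, -0.8611, -1.6493) x1=(-1.6229, -0.7350, -0.6086) x2=(-1.8456, -0.1506, 1.2283) x3=(-0.6524, 0.2056, 1.0382) x4=(-0.7075, -1.1484, 1.3606)
step 3: x0=(-1.9156, -0.8815, -1.6679) x1=(-1.6396, -0.7225, -0.5987) x2=(-1.8621, -0.1411, 1.2270) x3=(-0.6592, 0.2124, 1.0523) x4=(-0.7016, -1.1616, 1.3554)
step 4: x0=(-1.9238, -0.9018, -1.6858) x1=(-1.6563, -0.7100, -0.5893) x2=(-1.8777, -0.1318, 1.2253) x3=(-0.6664, 0.2187, 1.0663) x4=(-0.6959, -1.1741, 1.3498)
step 5: x0=(-1.9318, -0.9220, -1.7031) x1=(-1.6731, -0.6976, -0.5802) x2=(-1.8924, -0.1226, 1.2233) x3=(-0.6740, 0.2243, 1.0802) x4=(-0.6904, -1.1859, 1.3440)
step 6: x0=(-1.9396, -0.9421, -1.7198) x1=(-1.6899, -0.6852, -0.5716) x2=(-1.9063, -0.1135, 1.2209) x3=(-0.6820, 0.2294, 1.0940) x4=(-0.6852, -1.1972, 1.3378)
step 7: x0=(-1.9472, -0.9620, -1.7359) x1=(-1.7067, -0.6730, -0.5632) x2=(-1.9193, -0.1046, 1.2183) x3=(-0.6904, 0.2340, 1.1077) x4=(-0.6802, -1.2078, 1.3313)
step 8: x0=(-1.9548, -0.9819, -1.7514) x1=(-1.7234, -0.6608, -0.5552) x2=(-1.9315, -0.0958, 1.2153) x3=(-0.6991, 0.2379, 1.1213) x4=(-0.6754, -1.2178, 1.3245)
step 9: x0=(-1.9622, -1.0015, -1.7663) x1=(-1.7402, -0.6487, -0.5474) x2=(-1.9429, -0.0871, 1.2120) x3=(-0.7083, 0.2413, 1.1348) x4=(-0.6709, -1.2272, 1.3175)
step 10: x0=(-1.9694, -1.0211, -1.7807) x1=(-1.7569, -0.6367, -0.5399) x2=(-1.9535, -0.0785, 1.2085) x3=(-0.7178, 0.2442, 1.1482) x4=(-0.6666, -1.2359, 1.3102)
step 11: x0=(-1.9766, -1.0404, -1.7946) x1=(-1.7735, -0.6249, -0.5325) x2=(-1.9632, -0.0701, 1.2046) x3=(-0.7276, 0.2465, 1.1615) x4=(-0.6625, -1.2441, 1.3026)
step 12: x0=(-1.9836, -1.0597, -1.8081) x1=(-1.7901, -0.6132, -0.5254) x2=(-1.9722, -0.0618, 1.2005) x3=(-0.7379, 0.2483, 1.1746) x4=(-0.6587, -1.2517, 1.2948)
step 13: x0=(-1.9906, -1.0788, -1.8210) x1=(-1.8066, -0.6015, -0.5183) x2=(-1.9803, -0.0536, 1.1960) x3=(-0.7485, 0.2495, 1.1876) x4=(-0.6551, -1.2588, 1.2868)
step 14: x0=(-1.9974, -1.0977, -1.8335) x1=(-1.8230, -0.5901, -0.5114) x2=(-1.9876, -0.0455, 1.1913) x3=(-0.7595, 0.2503, 1.2004) x4=(-0.6517, -1.2652, 1.2785)
step 15: x0=(-2.0041, -1.1166, -1.8455) x1=(-1.8393, -0.5787, -0.5046) x2=(-1.9941, -0.0375, 1.1864) x3=(-0.7708, 0.2505, 1.2130) x4=(-0.6486, -1.2711, 1.2700)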